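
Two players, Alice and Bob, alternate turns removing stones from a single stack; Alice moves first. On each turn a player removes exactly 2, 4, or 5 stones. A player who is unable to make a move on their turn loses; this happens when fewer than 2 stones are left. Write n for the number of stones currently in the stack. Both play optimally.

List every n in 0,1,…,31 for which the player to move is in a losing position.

Use the standard recursion: the mover loses at a terminal position; elsewhere, the mover wins exactly when some move hands the opponent an L position.
n=0: no move → L
n=1: no move → L
n=2: can move to 0, which is L ⇒ W
n=3: can move to 1, which is L ⇒ W
n=4: can move to 0, which is L ⇒ W
n=5: can move to 1, which is L ⇒ W
n=6: can move to 1, which is L ⇒ W
n=7: moves to 5(W), 3(W), 2(W); every one is W ⇒ L
n=8: moves to 6(W), 4(W), 3(W); every one is W ⇒ L
n=9: can move to 7, which is L ⇒ W
n=10: can move to 8, which is L ⇒ W
n=11: can move to 7, which is L ⇒ W
n=12: can move to 8, which is L ⇒ W
n=13: can move to 8, which is L ⇒ W
n=14: moves to 12(W), 10(W), 9(W); every one is W ⇒ L
n=15: moves to 13(W), 11(W), 10(W); every one is W ⇒ L
n=16: can move to 14, which is L ⇒ W
n=17: can move to 15, which is L ⇒ W
n=18: can move to 14, which is L ⇒ W
n=19: can move to 15, which is L ⇒ W
n=20: can move to 15, which is L ⇒ W
n=21: moves to 19(W), 17(W), 16(W); every one is W ⇒ L
n=22: moves to 20(W), 18(W), 17(W); every one is W ⇒ L
n=23: can move to 21, which is L ⇒ W
n=24: can move to 22, which is L ⇒ W
n=25: can move to 21, which is L ⇒ W
n=26: can move to 22, which is L ⇒ W
n=27: can move to 22, which is L ⇒ W
n=28: moves to 26(W), 24(W), 23(W); every one is W ⇒ L
n=29: moves to 27(W), 25(W), 24(W); every one is W ⇒ L
n=30: can move to 28, which is L ⇒ W
n=31: can move to 29, which is L ⇒ W
Reading off the rows marked L gives the requested list; there are 10 such values of n.

0, 1, 7, 8, 14, 15, 21, 22, 28, 29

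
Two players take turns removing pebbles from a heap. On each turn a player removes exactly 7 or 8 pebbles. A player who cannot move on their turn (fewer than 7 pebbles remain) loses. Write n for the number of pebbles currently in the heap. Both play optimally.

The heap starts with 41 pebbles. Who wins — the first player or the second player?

The first player wins.

Build the W/L table. Terminal = L. A non-terminal position is W if it has a move to some L; otherwise it is L.
n=0: no move → L
n=1: no move → L
n=2: no move → L
n=3: no move → L
n=4: no move → L
n=5: no move → L
n=6: no move → L
n=7: can move to 0, which is L ⇒ W
n=8: can move to 1, which is L ⇒ W
n=9: can move to 2, which is L ⇒ W
n=10: can move to 3, which is L ⇒ W
n=11: can move to 4, which is L ⇒ W
n=12: can move to 5, which is L ⇒ W
n=13: can move to 6, which is L ⇒ W
n=14: can move to 6, which is L ⇒ W
n=15: moves to 8(W), 7(W); every one is W ⇒ L
n=16: moves to 9(W), 8(W); every one is W ⇒ L
n=17: moves to 10(W), 9(W); every one is W ⇒ L
n=18: moves to 11(W), 10(W); every one is W ⇒ L
n=19: moves to 12(W), 11(W); every one is W ⇒ L
n=20: moves to 13(W), 12(W); every one is W ⇒ L
n=21: moves to 14(W), 13(W); every one is W ⇒ L
n=22: can move to 15, which is L ⇒ W
n=23: can move to 16, which is L ⇒ W
n=24: can move to 17, which is L ⇒ W
n=25: can move to 18, which is L ⇒ W
n=26: can move to 19, which is L ⇒ W
n=27: can move to 20, which is L ⇒ W
n=28: can move to 21, which is L ⇒ W
n=29: can move to 21, which is L ⇒ W
n=30: moves to 23(W), 22(W); every one is W ⇒ L
n=31: moves to 24(W), 23(W); every one is W ⇒ L
n=32: moves to 25(W), 24(W); every one is W ⇒ L
n=33: moves to 26(W), 25(W); every one is W ⇒ L
n=34: moves to 27(W), 26(W); every one is W ⇒ L
n=35: moves to 28(W), 27(W); every one is W ⇒ L
n=36: moves to 29(W), 28(W); every one is W ⇒ L
n=37: can move to 30, which is L ⇒ W
n=38: can move to 31, which is L ⇒ W
n=39: can move to 32, which is L ⇒ W
n=40: can move to 33, which is L ⇒ W
n=41: can move to 34, which is L ⇒ W
The starting position 41 is W: the player to move should remove 7, leaving 34, handing over an L position.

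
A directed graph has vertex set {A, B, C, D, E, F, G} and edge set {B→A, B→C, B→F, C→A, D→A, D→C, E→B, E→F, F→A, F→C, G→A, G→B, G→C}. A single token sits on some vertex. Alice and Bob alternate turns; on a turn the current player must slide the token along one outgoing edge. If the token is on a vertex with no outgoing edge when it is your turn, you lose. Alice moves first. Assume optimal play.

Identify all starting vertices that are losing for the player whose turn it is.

A, E

Label each position W (a win for the player to move) or L (a loss). A position with no legal move is L; any other position is W exactly when some move reaches an L, and L when every move reaches a W.
Every edge goes from a vertex to one that appears earlier in the order A, C, F, B, G, E, D, so processing vertices in that order labels each vertex after all of its successors.
A: no outgoing edge → L
C: →A(L), so W
F: →A(L), so W
B: →A(L), so W
G: →A(L), so W
E: →B(W), F(W) — all W, so L
D: →A(L), so W
The losing starting vertices are exactly the entries labelled L in this table (2 of them).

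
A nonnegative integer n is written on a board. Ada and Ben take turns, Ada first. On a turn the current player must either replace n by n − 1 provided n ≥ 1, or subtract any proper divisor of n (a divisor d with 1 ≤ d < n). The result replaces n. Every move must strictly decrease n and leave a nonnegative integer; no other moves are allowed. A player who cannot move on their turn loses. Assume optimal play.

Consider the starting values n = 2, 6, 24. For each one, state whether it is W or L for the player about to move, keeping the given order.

Classify positions by backward induction: terminal positions (no move available) are L. From any other position, the mover wins iff some move reaches an L.
n=0: no move → L
n=1: reaches L-position 0 → W
n=2: only reaches 1(W), which is W → L
n=3: reaches L-position 2 → W
n=4: reaches L-position 2 → W
n=5: only reaches 4(W), which is W → L
n=6: reaches L-position 5 → W
n=7: only reaches 6(W), which is W → L
n=8: reaches L-position 7 → W
n=9: only reaches 6(W), 8(W), all W → L
n=10: reaches L-position 5 → W
n=11: only reaches 10(W), which is W → L
n=12: reaches L-position 9 → W
n=13: only reaches 12(W), which is W → L
n=14: reaches L-position 7 → W
n=15: only reaches 10(W), 12(W), 14(W), all W → L
n=16: reaches L-position 15 → W
n=17: only reaches 16(W), which is W → L
n=18: reaches L-position 9 → W
n=19: only reaches 18(W), which is W → L
n=20: reaches L-position 15 → W
n=21: only reaches 14(W), 18(W), 20(W), all W → L
n=22: reaches L-position 11 → W
n=23: only reaches 22(W), which is W → L
n=24: reaches L-position 21 → W

2: L, 6: W, 24: W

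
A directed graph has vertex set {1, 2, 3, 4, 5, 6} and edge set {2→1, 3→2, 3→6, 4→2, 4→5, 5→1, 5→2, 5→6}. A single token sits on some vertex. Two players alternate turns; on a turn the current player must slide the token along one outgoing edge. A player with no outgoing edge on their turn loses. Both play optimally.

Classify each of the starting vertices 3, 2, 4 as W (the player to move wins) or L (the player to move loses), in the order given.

Compute win/loss labels from the base case upward. A position with no move is L. Any other position is W if it can reach an L in one move, else L.
Every edge goes from a vertex to one that appears earlier in the order 1, 6, 2, 5, 3, 4, so processing vertices in that order labels each vertex after all of its successors.
1: no outgoing edge → L
6: no outgoing edge → L
2: W (go to 1, an L position)
5: W (go to 6, an L position)
3: W (go to 6, an L position)
4: L (options 5(W), 2(W) are all W)

3: W, 2: W, 4: L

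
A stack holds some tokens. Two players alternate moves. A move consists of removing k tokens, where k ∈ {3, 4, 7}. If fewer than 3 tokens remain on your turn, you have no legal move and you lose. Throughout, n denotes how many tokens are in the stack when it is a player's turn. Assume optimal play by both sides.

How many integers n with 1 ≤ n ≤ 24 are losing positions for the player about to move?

Build the W/L table. Terminal = L. A non-terminal position is W if it has a move to some L; otherwise it is L.
n=0: no move → L
n=1: no move → L
n=2: no move → L
n=3: →0(L), so W
n=4: →1(L), so W
n=5: →2(L), so W
n=6: →2(L), so W
n=7: →0(L), so W
n=8: →1(L), so W
n=9: →2(L), so W
n=10: →7(W), 6(W), 3(W) — all W, so L
n=11: →8(W), 7(W), 4(W) — all W, so L
n=12: →9(W), 8(W), 5(W) — all W, so L
n=13: →10(L), so W
n=14: →11(L), so W
n=15: →12(L), so W
n=16: →12(L), so W
n=17: →10(L), so W
n=18: →11(L), so W
n=19: →12(L), so W
n=20: →17(W), 16(W), 13(W) — all W, so L
n=21: →18(W), 17(W), 14(W) — all W, so L
n=22: →19(W), 18(W), 15(W) — all W, so L
n=23: →20(L), so W
n=24: →21(L), so W
L entries with 1 ≤ n ≤ 24 (n=0 is outside the asked range and is not counted): n = 1, 2, 10, 11, 12, 20, 21, 22; that makes 8.

8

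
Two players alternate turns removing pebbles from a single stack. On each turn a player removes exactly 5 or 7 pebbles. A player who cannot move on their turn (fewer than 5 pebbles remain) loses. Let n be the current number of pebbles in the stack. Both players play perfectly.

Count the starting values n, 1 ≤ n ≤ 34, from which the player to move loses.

Positions with no move are L. A position that does have a move is losing for the player to move precisely when every available move leads to a winning position for the opponent. Fill in the labels:
n=0: no move → L
n=1: no move → L
n=2: no move → L
n=3: no move → L
n=4: no move → L
n=5: →0(L), so W
n=6: →1(L), so W
n=7: →2(L), so W
n=8: →3(L), so W
n=9: →4(L), so W
n=10: →3(L), so W
n=11: →4(L), so W
n=12: →7(W), 5(W) — all W, so L
n=13: →8(W), 6(W) — all W, so L
n=14: →9(W), 7(W) — all W, so L
n=15: →10(W), 8(W) — all W, so L
n=16: →11(W), 9(W) — all W, so L
n=17: →12(L), so W
n=18: →13(L), so W
n=19: →14(L), so W
n=20: →15(L), so W
n=21: →16(L), so W
n=22: →15(L), so W
n=23: →16(L), so W
n=24: →19(W), 17(W) — all W, so L
n=25: →20(W), 18(W) — all W, so L
n=26: →21(W), 19(W) — all W, so L
n=27: →22(W), 20(W) — all W, so L
n=28: →23(W), 21(W) — all W, so L
n=29: →24(L), so W
n=30: →25(L), so W
n=31: →26(L), so W
n=32: →27(L), so W
n=33: →28(L), so W
n=34: →27(L), so W
L entries with 1 ≤ n ≤ 34 (n=0 is outside the asked range and is not counted): n = 1, 2, 3, 4, 12, 13, 14, 15, 16, 24, 25, 26, 27, 28; that makes 14.

14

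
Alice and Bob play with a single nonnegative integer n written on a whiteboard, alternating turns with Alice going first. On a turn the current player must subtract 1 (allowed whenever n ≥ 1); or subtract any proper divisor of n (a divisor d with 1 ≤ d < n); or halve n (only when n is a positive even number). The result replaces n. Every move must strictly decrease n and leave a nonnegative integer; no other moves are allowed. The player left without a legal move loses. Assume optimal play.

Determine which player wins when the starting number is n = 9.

Compute win/loss labels from the base case upward. A position with no move is L. Any other position is W if it can reach an L in one move, else L.
n=0: no move → L
n=1: reaches L-position 0 → W
n=2: only reaches 1(W), which is W → L
n=3: reaches L-position 2 → W
n=4: reaches L-position 2 → W
n=5: only reaches 4(W), which is W → L
n=6: reaches L-position 5 → W
n=7: only reaches 6(W), which is W → L
n=8: reaches L-position 7 → W
n=9: only reaches 6(W), 8(W), all W → L
The starting position 9 is L: whatever Alice does, the opponent receives a W position.

Bob wins.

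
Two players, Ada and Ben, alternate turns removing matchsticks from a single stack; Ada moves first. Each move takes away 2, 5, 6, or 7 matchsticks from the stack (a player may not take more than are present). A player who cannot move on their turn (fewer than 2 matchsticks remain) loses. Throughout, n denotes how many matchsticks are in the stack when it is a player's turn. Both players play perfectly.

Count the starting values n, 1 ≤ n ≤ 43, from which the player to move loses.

11

Classify positions by backward induction: terminal positions (no move available) are L. From any other position, the mover wins iff some move reaches an L.
n=0: no move → L
n=1: no move → L
n=2: →0(L), so W
n=3: →1(L), so W
n=4: →2(W) only, which is W, so L
n=5: →0(L), so W
n=6: →4(L), so W
n=7: →1(L), so W
n=8: →1(L), so W
n=9: →4(L), so W
n=10: →4(L), so W
n=11: →4(L), so W
n=12: →10(W), 7(W), 6(W), 5(W) — all W, so L
n=13: →11(W), 8(W), 7(W), 6(W) — all W, so L
n=14: →12(L), so W
n=15: →13(L), so W
n=16: →14(W), 11(W), 10(W), 9(W) — all W, so L
n=17: →12(L), so W
n=18: →16(L), so W
n=19: →13(L), so W
n=20: →13(L), so W
n=21: →16(L), so W
n=22: →16(L), so W
n=23: →16(L), so W
n=24: →22(W), 19(W), 18(W), 17(W) — all W, so L
n=25: →23(W), 20(W), 19(W), 18(W) — all W, so L
n=26: →24(L), so W
n=27: →25(L), so W
n=28: →26(W), 23(W), 22(W), 21(W) — all W, so L
n=29: →24(L), so W
n=30: →28(L), so W
n=31: →25(L), so W
n=32: →25(L), so W
n=33: →28(L), so W
n=34: →28(L), so W
n=35: →28(L), so W
n=36: →34(W), 31(W), 30(W), 29(W) — all W, so L
n=37: →35(W), 32(W), 31(W), 30(W) — all W, so L
n=38: →36(L), so W
n=39: →37(L), so W
n=40: →38(W), 35(W), 34(W), 33(W) — all W, so L
n=41: →36(L), so W
n=42: →40(L), so W
n=43: →37(L), so W
L entries with 1 ≤ n ≤ 43 (n=0 is outside the asked range and is not counted): n = 1, 4, 12, 13, 16, 24, 25, 28, 36, 37, 40; that makes 11.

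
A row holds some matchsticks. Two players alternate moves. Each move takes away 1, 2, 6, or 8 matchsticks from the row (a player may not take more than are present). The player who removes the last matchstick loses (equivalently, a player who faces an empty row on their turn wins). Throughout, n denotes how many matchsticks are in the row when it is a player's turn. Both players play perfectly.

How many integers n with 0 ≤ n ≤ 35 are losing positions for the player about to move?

10

Positions with no move are W. A position that does have a move is losing for the player to move precisely when every available move leads to a winning position for the opponent. Fill in the labels:
n=0: no move; the opponent has just taken the last matchstick and therefore loses → W
n=1: L (sole option 0(W) is W)
n=2: W (go to 1, an L position)
n=3: W (go to 1, an L position)
n=4: L (options 3(W), 2(W) are all W)
n=5: W (go to 4, an L position)
n=6: W (go to 4, an L position)
n=7: W (go to 1, an L position)
n=8: L (options 7(W), 6(W), 2(W), 0(W) are all W)
n=9: W (go to 8, an L position)
n=10: W (go to 8, an L position)
n=11: L (options 10(W), 9(W), 5(W), 3(W) are all W)
n=12: W (go to 11, an L position)
n=13: W (go to 11, an L position)
n=14: W (go to 8, an L position)
n=15: L (options 14(W), 13(W), 9(W), 7(W) are all W)
n=16: W (go to 15, an L position)
n=17: W (go to 15, an L position)
n=18: L (options 17(W), 16(W), 12(W), 10(W) are all W)
n=19: W (go to 18, an L position)
n=20: W (go to 18, an L position)
n=21: W (go to 15, an L position)
n=22: L (options 21(W), 20(W), 16(W), 14(W) are all W)
n=23: W (go to 22, an L position)
n=24: W (go to 22, an L position)
n=25: L (options 24(W), 23(W), 19(W), 17(W) are all W)
n=26: W (go to 25, an L position)
n=27: W (go to 25, an L position)
n=28: W (go to 22, an L position)
n=29: L (options 28(W), 27(W), 23(W), 21(W) are all W)
n=30: W (go to 29, an L position)
n=31: W (go to 29, an L position)
n=32: L (options 31(W), 30(W), 26(W), 24(W) are all W)
n=33: W (go to 32, an L position)
n=34: W (go to 32, an L position)
n=35: W (go to 29, an L position)
L entries with 0 ≤ n ≤ 35: n = 1, 4, 8, 11, 15, 18, 22, 25, 29, 32; that makes 10.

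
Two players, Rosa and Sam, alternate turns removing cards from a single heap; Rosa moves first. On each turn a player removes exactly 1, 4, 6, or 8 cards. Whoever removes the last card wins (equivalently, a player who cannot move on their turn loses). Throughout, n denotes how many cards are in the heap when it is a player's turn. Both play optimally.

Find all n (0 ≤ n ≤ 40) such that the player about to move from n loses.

Use the standard recursion: the mover loses at a terminal position; elsewhere, the mover wins exactly when some move hands the opponent an L position.
n=0: no move → L
n=1: W (go to 0, an L position)
n=2: L (sole option 1(W) is W)
n=3: W (go to 2, an L position)
n=4: W (go to 0, an L position)
n=5: L (options 4(W), 1(W) are all W)
n=6: W (go to 5, an L position)
n=7: L (options 6(W), 3(W), 1(W) are all W)
n=8: W (go to 7, an L position)
n=9: W (go to 5, an L position)
n=10: W (go to 2, an L position)
n=11: W (go to 7, an L position)
n=12: L (options 11(W), 8(W), 6(W), 4(W) are all W)
n=13: W (go to 12, an L position)
n=14: L (options 13(W), 10(W), 8(W), 6(W) are all W)
n=15: W (go to 14, an L position)
n=16: W (go to 12, an L position)
n=17: L (options 16(W), 13(W), 11(W), 9(W) are all W)
n=18: W (go to 17, an L position)
n=19: L (options 18(W), 15(W), 13(W), 11(W) are all W)
n=20: W (go to 19, an L position)
n=21: W (go to 17, an L position)
n=22: W (go to 14, an L position)
n=23: W (go to 19, an L position)
n=24: L (options 23(W), 20(W), 18(W), 16(W) are all W)
n=25: W (go to 24, an L position)
n=26: L (options 25(W), 22(W), 20(W), 18(W) are all W)
n=27: W (go to 26, an L position)
n=28: W (go to 24, an L position)
n=29: L (options 28(W), 25(W), 23(W), 21(W) are all W)
n=30: W (go to 29, an L position)
n=31: L (options 30(W), 27(W), 25(W), 23(W) are all W)
n=32: W (go to 31, an L position)
n=33: W (go to 29, an L position)
n=34: W (go to 26, an L position)
n=35: W (go to 31, an L position)
n=36: L (options 35(W), 32(W), 30(W), 28(W) are all W)
n=37: W (go to 36, an L position)
n=38: L (options 37(W), 34(W), 32(W), 30(W) are all W)
n=39: W (go to 38, an L position)
n=40: W (go to 36, an L position)
Reading off the rows marked L gives the requested list; there are 14 such values of n.

0, 2, 5, 7, 12, 14, 17, 19, 24, 26, 29, 31, 36, 38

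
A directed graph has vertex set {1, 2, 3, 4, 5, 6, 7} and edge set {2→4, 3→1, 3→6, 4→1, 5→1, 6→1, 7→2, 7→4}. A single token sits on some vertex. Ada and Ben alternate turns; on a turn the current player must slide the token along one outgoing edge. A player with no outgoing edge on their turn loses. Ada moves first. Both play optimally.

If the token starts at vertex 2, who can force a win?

Work bottom-up. With no move the player to move loses. Otherwise the position is W if at least one move leads to an L position for the opponent, and L if every move leads to a W.
Every edge goes from a vertex to one that appears earlier in the order 1, 5, 6, 3, 4, 2, 7, so processing vertices in that order labels each vertex after all of its successors.
1: no outgoing edge → L
5: →1(L), so W
6: →1(L), so W
3: →1(L), so W
4: →1(L), so W
2: →4(W) only, which is W, so L
7: →2(L), so W
The starting position 2 is L: whatever Ada does, the opponent receives a W position.

Ben wins.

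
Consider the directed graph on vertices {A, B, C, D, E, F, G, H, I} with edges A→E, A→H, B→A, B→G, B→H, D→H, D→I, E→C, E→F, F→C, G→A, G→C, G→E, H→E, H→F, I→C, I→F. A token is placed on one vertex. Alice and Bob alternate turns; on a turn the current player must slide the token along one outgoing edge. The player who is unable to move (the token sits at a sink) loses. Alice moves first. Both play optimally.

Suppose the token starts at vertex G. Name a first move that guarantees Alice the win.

Move to C.

Build the W/L table. Terminal = L. A non-terminal position is W if it has a move to some L; otherwise it is L.
Every edge goes from a vertex to one that appears earlier in the order C, F, E, H, I, A, G, B, D, so processing vertices in that order labels each vertex after all of its successors.
C: no outgoing edge → L
F: →C(L), so W
E: →C(L), so W
H: →E(W), F(W) — all W, so L
I: →C(L), so W
A: →H(L), so W
G: →C(L), so W
B: →H(L), so W
D: →H(L), so W
From G, the L positions reachable in one move are: C.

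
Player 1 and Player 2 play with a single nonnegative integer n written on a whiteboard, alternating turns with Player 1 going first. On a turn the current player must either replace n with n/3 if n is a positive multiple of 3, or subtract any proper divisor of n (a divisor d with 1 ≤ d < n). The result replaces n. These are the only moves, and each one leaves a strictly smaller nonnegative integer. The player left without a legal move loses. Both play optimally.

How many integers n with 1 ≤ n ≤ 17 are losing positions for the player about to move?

8

Compute win/loss labels from the base case upward. A position with no move is L. Any other position is W if it can reach an L in one move, else L.
n=0: no move → L
n=1: no move → L
n=2: W (go to 1, an L position)
n=3: W (go to 1, an L position)
n=4: L (options 2(W), 3(W) are all W)
n=5: W (go to 4, an L position)
n=6: W (go to 4, an L position)
n=7: L (sole option 6(W) is W)
n=8: W (go to 4, an L position)
n=9: L (options 3(W), 6(W), 8(W) are all W)
n=10: W (go to 9, an L position)
n=11: L (sole option 10(W) is W)
n=12: W (go to 4, an L position)
n=13: L (sole option 12(W) is W)
n=14: W (go to 7, an L position)
n=15: L (options 5(W), 10(W), 12(W), 14(W) are all W)
n=16: W (go to 15, an L position)
n=17: L (sole option 16(W) is W)
L entries with 1 ≤ n ≤ 17 (n=0 is outside the asked range and is not counted): n = 1, 4, 7, 9, 11, 13, 15, 17; that makes 8.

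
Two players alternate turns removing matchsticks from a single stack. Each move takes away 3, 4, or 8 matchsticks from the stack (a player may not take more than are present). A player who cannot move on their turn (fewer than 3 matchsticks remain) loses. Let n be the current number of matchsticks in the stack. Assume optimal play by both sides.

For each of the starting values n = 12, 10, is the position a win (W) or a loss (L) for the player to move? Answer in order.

12: L, 10: W

Classify positions by backward induction: terminal positions (no move available) are L. From any other position, the mover wins iff some move reaches an L.
n=0: no move → L
n=1: no move → L
n=2: no move → L
n=3: reaches L-position 0 → W
n=4: reaches L-position 1 → W
n=5: reaches L-position 2 → W
n=6: reaches L-position 2 → W
n=7: only reaches 4(W), 3(W), all W → L
n=8: reaches L-position 0 → W
n=9: reaches L-position 1 → W
n=10: reaches L-position 7 → W
n=11: reaches L-position 7 → W
n=12: only reaches 9(W), 8(W), 4(W), all W → L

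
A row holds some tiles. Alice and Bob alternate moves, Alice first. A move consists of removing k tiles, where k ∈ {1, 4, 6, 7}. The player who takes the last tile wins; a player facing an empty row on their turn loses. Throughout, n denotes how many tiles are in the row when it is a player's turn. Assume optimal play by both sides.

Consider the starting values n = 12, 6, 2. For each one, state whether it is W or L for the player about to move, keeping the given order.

12: W, 6: W, 2: L

Use the standard recursion: the mover loses at a terminal position; elsewhere, the mover wins exactly when some move hands the opponent an L position.
n=0: no move → L
n=1: reaches L-position 0 → W
n=2: only reaches 1(W), which is W → L
n=3: reaches L-position 2 → W
n=4: reaches L-position 0 → W
n=5: only reaches 4(W), 1(W), all W → L
n=6: reaches L-position 5 → W
n=7: reaches L-position 0 → W
n=8: reaches L-position 2 → W
n=9: reaches L-position 5 → W
n=10: only reaches 9(W), 6(W), 4(W), 3(W), all W → L
n=11: reaches L-position 10 → W
n=12: reaches L-position 5 → W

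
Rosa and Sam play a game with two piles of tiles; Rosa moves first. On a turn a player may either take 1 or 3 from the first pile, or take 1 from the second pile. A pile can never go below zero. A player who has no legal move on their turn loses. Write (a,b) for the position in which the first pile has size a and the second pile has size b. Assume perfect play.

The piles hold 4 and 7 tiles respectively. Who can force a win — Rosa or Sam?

Label each position W (a win for the player to move) or L (a loss). A position with no legal move is L; any other position is W exactly when some move reaches an L, and L when every move reaches a W.
No move ever increases a pile, so every position that can arise here has a ≤ 4 and b ≤ 7; it is enough to label the cells with 0 ≤ a ≤ 4 and 0 ≤ b ≤ 7.
Every move lowers a or b (never raises either), so fill the grid row by row in increasing a, and left to right within a row: each cell's successors are then already labelled.
      b=0  b=1  b=2  b=3  b=4  b=5  b=6  b=7
a=0:    L    W    L    W    L    W    L    W
a=1:    W    L    W    L    W    L    W    L
a=2:    L    W    L    W    L    W    L    W
a=3:    W    L    W    L    W    L    W    L
a=4:    L    W    L    W    L    W    L    W
Cells with no legal move (terminal, hence L): (0,0).
The remaining L cells, each justified by listing all of its moves:
(0,2): →(0,1)(W) only, which is W, so L
(0,4): →(0,3)(W) only, which is W, so L
(0,6): →(0,5)(W) only, which is W, so L
(1,1): →(0,1)(W), (1,0)(W) — all W, so L
(1,3): →(0,3)(W), (1,2)(W) — all W, so L
(1,5): →(0,5)(W), (1,4)(W) — all W, so L
(1,7): →(0,7)(W), (1,6)(W) — all W, so L
(2,0): →(1,0)(W) only, which is W, so L
(2,2): →(1,2)(W), (2,1)(W) — all W, so L
(2,4): →(1,4)(W), (2,3)(W) — all W, so L
(2,6): →(1,6)(W), (2,5)(W) — all W, so L
(3,1): →(2,1)(W), (0,1)(W), (3,0)(W) — all W, so L
(3,3): →(2,3)(W), (0,3)(W), (3,2)(W) — all W, so L
(3,5): →(2,5)(W), (0,5)(W), (3,4)(W) — all W, so L
(3,7): →(2,7)(W), (0,7)(W), (3,6)(W) — all W, so L
(4,0): →(3,0)(W), (1,0)(W) — all W, so L
(4,2): →(3,2)(W), (1,2)(W), (4,1)(W) — all W, so L
(4,4): →(3,4)(W), (1,4)(W), (4,3)(W) — all W, so L
(4,6): →(3,6)(W), (1,6)(W), (4,5)(W) — all W, so L
Every other cell has at least one move into one of the L cells above, so it is W.
The starting position (4,7) is W: Rosa should move to (3,7), handing over an L position.

Rosa wins.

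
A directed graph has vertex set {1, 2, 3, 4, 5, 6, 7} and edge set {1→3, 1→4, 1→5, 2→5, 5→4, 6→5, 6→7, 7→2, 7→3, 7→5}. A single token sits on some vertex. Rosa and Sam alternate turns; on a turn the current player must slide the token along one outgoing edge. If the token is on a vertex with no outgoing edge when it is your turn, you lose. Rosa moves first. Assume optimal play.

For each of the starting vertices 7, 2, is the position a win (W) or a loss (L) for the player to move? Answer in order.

7: W, 2: L

Work bottom-up. With no move the player to move loses. Otherwise the position is W if at least one move leads to an L position for the opponent, and L if every move leads to a W.
Every edge goes from a vertex to one that appears earlier in the order 3, 4, 5, 1, 2, 7, 6, so processing vertices in that order labels each vertex after all of its successors.
3: no outgoing edge → L
4: no outgoing edge → L
5: W (go to 4, an L position)
1: W (go to 4, an L position)
2: L (sole option 5(W) is W)
7: W (go to 2, an L position)
6: L (options 7(W), 5(W) are all W)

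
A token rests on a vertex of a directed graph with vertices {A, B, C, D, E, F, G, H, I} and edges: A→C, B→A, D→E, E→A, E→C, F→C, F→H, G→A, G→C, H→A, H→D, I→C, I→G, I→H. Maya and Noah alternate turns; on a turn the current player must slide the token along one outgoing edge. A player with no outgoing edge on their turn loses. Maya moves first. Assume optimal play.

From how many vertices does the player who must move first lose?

Label each position W (a win for the player to move) or L (a loss). A position with no legal move is L; any other position is W exactly when some move reaches an L, and L when every move reaches a W.
Every edge goes from a vertex to one that appears earlier in the order C, A, E, G, B, D, H, F, I, so processing vertices in that order labels each vertex after all of its successors.
C: no outgoing edge → L
A: can move to C, which is L ⇒ W
E: can move to C, which is L ⇒ W
G: can move to C, which is L ⇒ W
B: the only move is to A(W), a W ⇒ L
D: the only move is to E(W), a W ⇒ L
H: can move to D, which is L ⇒ W
F: can move to C, which is L ⇒ W
I: can move to C, which is L ⇒ W
The L vertices are B, C, D; that is 3 in all.

3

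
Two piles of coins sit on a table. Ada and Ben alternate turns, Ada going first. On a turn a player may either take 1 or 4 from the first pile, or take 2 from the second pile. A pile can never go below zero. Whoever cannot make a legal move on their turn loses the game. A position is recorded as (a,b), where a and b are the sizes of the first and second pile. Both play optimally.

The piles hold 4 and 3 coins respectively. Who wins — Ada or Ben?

Ada wins.

Work bottom-up. With no move the player to move loses. Otherwise the position is W if at least one move leads to an L position for the opponent, and L if every move leads to a W.
No move ever increases a pile, so every position that can arise here has a ≤ 4 and b ≤ 3; it is enough to label the cells with 0 ≤ a ≤ 4 and 0 ≤ b ≤ 3.
Every move lowers a or b (never raises either), so fill the grid row by row in increasing a, and left to right within a row: each cell's successors are then already labelled.
      b=0  b=1  b=2  b=3
a=0:    L    L    W    W
a=1:    W    W    L    L
a=2:    L    L    W    W
a=3:    W    W    L    L
a=4:    W    W    W    W
Cells with no legal move (terminal, hence L): (0,0), (0,1).
The remaining L cells, each justified by listing all of its moves:
(1,2): only reaches (0,2)(W), (1,0)(W), all W → L
(1,3): only reaches (0,3)(W), (1,1)(W), all W → L
(2,0): only reaches (1,0)(W), which is W → L
(2,1): only reaches (1,1)(W), which is W → L
(3,2): only reaches (2,2)(W), (3,0)(W), all W → L
(3,3): only reaches (2,3)(W), (3,1)(W), all W → L
Every other cell has at least one move into one of the L cells above, so it is W.
The starting position (4,3) is W: Ada should move to (3,3), handing over an L position.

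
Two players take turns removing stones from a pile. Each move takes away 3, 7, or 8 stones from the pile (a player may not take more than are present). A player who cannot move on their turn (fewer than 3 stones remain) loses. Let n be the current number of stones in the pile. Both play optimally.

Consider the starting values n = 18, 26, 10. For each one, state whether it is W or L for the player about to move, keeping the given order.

Compute win/loss labels from the base case upward. A position with no move is L. Any other position is W if it can reach an L in one move, else L.
n=0: no move → L
n=1: no move → L
n=2: no move → L
n=3: can move to 0, which is L ⇒ W
n=4: can move to 1, which is L ⇒ W
n=5: can move to 2, which is L ⇒ W
n=6: the only move is to 3(W), a W ⇒ L
n=7: can move to 0, which is L ⇒ W
n=8: can move to 1, which is L ⇒ W
n=9: can move to 6, which is L ⇒ W
n=10: can move to 2, which is L ⇒ W
n=11: moves to 8(W), 4(W), 3(W); every one is W ⇒ L
n=12: moves to 9(W), 5(W), 4(W); every one is W ⇒ L
n=13: can move to 6, which is L ⇒ W
n=14: can move to 11, which is L ⇒ W
n=15: can move to 12, which is L ⇒ W
n=16: moves to 13(W), 9(W), 8(W); every one is W ⇒ L
n=17: moves to 14(W), 10(W), 9(W); every one is W ⇒ L
n=18: can move to 11, which is L ⇒ W
n=19: can move to 16, which is L ⇒ W
n=20: can move to 17, which is L ⇒ W
n=21: moves to 18(W), 14(W), 13(W); every one is W ⇒ L
n=22: moves to 19(W), 15(W), 14(W); every one is W ⇒ L
n=23: can move to 16, which is L ⇒ W
n=24: can move to 21, which is L ⇒ W
n=25: can move to 22, which is L ⇒ W
n=26: moves to 23(W), 19(W), 18(W); every one is W ⇒ L

18: W, 26: L, 10: W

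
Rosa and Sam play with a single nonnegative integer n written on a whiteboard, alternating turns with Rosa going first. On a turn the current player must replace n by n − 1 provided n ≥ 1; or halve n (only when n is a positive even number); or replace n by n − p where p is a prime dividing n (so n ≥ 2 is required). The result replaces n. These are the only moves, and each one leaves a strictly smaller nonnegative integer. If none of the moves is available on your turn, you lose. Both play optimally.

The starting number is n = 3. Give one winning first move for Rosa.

Classify positions by backward induction: terminal positions (no move available) are L. From any other position, the mover wins iff some move reaches an L.
n=0: no move → L
n=1: reaches L-position 0 → W
n=2: reaches L-position 0 → W
n=3: reaches L-position 0 → W
From 3, the L positions reachable in one move are: 0.

Move to 0.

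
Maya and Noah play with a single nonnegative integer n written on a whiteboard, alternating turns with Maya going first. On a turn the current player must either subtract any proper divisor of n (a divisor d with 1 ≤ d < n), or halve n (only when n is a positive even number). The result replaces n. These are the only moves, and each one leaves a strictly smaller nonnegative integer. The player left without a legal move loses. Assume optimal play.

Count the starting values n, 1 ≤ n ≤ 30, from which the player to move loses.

Classify positions by backward induction: terminal positions (no move available) are L. From any other position, the mover wins iff some move reaches an L.
n=0: no move → L
n=1: no move → L
n=2: →1(L), so W
n=3: →2(W) only, which is W, so L
n=4: →3(L), so W
n=5: →4(W) only, which is W, so L
n=6: →3(L), so W
n=7: →6(W) only, which is W, so L
n=8: →7(L), so W
n=9: →6(W), 8(W) — all W, so L
n=10: →5(L), so W
n=11: →10(W) only, which is W, so L
n=12: →9(L), so W
n=13: →12(W) only, which is W, so L
n=14: →7(L), so W
n=15: →10(W), 12(W), 14(W) — all W, so L
n=16: →15(L), so W
n=17: →16(W) only, which is W, so L
n=18: →9(L), so W
n=19: →18(W) only, which is W, so L
n=20: →15(L), so W
n=21: →14(W), 18(W), 20(W) — all W, so L
n=22: →11(L), so W
n=23: →22(W) only, which is W, so L
n=24: →21(L), so W
n=25: →20(W), 24(W) — all W, so L
n=26: →13(L), so W
n=27: →18(W), 24(W), 26(W) — all W, so L
n=28: →21(L), so W
n=29: →28(W) only, which is W, so L
n=30: →15(L), so W
L entries with 1 ≤ n ≤ 30 (n=0 is outside the asked range and is not counted): n = 1, 3, 5, 7, 9, 11, 13, 15, 17, 19, 21, 23, 25, 27, 29; that makes 15.

15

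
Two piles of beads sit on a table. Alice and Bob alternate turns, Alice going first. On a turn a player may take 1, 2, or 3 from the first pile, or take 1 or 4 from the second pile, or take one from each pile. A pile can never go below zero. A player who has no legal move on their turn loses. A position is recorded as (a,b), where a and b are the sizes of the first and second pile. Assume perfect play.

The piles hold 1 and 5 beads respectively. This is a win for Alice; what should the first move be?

Use the standard recursion: the mover loses at a terminal position; elsewhere, the mover wins exactly when some move hands the opponent an L position.
No move ever increases a pile, so every position that can arise here has a ≤ 1 and b ≤ 5; it is enough to label the cells with 0 ≤ a ≤ 1 and 0 ≤ b ≤ 5.
Every move lowers a or b (never raises either), so fill the grid row by row in increasing a, and left to right within a row: each cell's successors are then already labelled.
      b=0  b=1  b=2  b=3  b=4  b=5
a=0:    L    W    L    W    W    L
a=1:    W    W    W    W    L    W
Cells with no legal move (terminal, hence L): (0,0).
The remaining L cells, each justified by listing all of its moves:
(0,2): the only move is to (0,1)(W), a W ⇒ L
(0,5): moves to (0,4)(W), (0,1)(W); every one is W ⇒ L
(1,4): moves to (0,4)(W), (1,3)(W), (1,0)(W), (0,3)(W); every one is W ⇒ L
Every other cell has at least one move into one of the L cells above, so it is W.
From (1,5), the L positions reachable in one move are: (0,5), (1,4). Any move reaching one of these is winning.

Move to (0,5).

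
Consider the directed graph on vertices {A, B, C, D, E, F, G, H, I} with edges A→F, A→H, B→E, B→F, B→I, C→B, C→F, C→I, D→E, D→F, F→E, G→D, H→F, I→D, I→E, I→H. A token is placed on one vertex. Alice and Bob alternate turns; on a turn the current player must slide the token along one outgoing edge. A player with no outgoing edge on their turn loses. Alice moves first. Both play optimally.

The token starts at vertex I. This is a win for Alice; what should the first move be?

Work bottom-up. With no move the player to move loses. Otherwise the position is W if at least one move leads to an L position for the opponent, and L if every move leads to a W.
Every edge goes from a vertex to one that appears earlier in the order E, F, D, H, I, B, G, A, C, so processing vertices in that order labels each vertex after all of its successors.
E: no outgoing edge → L
F: can move to E, which is L ⇒ W
D: can move to E, which is L ⇒ W
H: the only move is to F(W), a W ⇒ L
I: can move to H, which is L ⇒ W
B: can move to E, which is L ⇒ W
G: the only move is to D(W), a W ⇒ L
A: can move to H, which is L ⇒ W
C: moves to B(W), I(W), F(W); every one is W ⇒ L
From I, the L positions reachable in one move are: H, E. Any move reaching one of these is winning.

Move to H.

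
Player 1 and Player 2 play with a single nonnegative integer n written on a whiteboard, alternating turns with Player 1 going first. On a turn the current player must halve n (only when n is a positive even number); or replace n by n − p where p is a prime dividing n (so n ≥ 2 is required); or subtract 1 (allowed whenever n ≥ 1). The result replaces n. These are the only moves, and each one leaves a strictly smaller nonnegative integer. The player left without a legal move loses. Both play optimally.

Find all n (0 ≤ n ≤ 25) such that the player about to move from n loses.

0, 4, 9, 14, 20, 24

Label each position W (a win for the player to move) or L (a loss). A position with no legal move is L; any other position is W exactly when some move reaches an L, and L when every move reaches a W.
n=0: no move → L
n=1: →0(L), so W
n=2: →0(L), so W
n=3: →0(L), so W
n=4: →2(W), 3(W) — all W, so L
n=5: →0(L), so W
n=6: →4(L), so W
n=7: →0(L), so W
n=8: →4(L), so W
n=9: →6(W), 8(W) — all W, so L
n=10: →9(L), so W
n=11: →0(L), so W
n=12: →9(L), so W
n=13: →0(L), so W
n=14: →7(W), 12(W), 13(W) — all W, so L
n=15: →14(L), so W
n=16: →14(L), so W
n=17: →0(L), so W
n=18: →9(L), so W
n=19: →0(L), so W
n=20: →10(W), 15(W), 18(W), 19(W) — all W, so L
n=21: →14(L), so W
n=22: →20(L), so W
n=23: →0(L), so W
n=24: →12(W), 21(W), 22(W), 23(W) — all W, so L
n=25: →20(L), so W
Reading off the rows marked L gives the requested list; there are 6 such values of n.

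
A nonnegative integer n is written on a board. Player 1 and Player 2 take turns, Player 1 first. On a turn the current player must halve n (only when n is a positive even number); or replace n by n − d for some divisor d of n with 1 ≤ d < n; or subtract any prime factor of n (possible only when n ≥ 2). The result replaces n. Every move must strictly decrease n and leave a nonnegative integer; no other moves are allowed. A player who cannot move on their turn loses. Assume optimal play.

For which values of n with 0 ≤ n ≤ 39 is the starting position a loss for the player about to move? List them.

0, 1, 4, 9, 14, 20, 26, 32, 35, 38

Build the W/L table. Terminal = L. A non-terminal position is W if it has a move to some L; otherwise it is L.
n=0: no move → L
n=1: no move → L
n=2: reaches L-position 0 → W
n=3: reaches L-position 0 → W
n=4: only reaches 2(W), 3(W), all W → L
n=5: reaches L-position 0 → W
n=6: reaches L-position 4 → W
n=7: reaches L-position 0 → W
n=8: reaches L-position 4 → W
n=9: only reaches 6(W), 8(W), all W → L
n=10: reaches L-position 9 → W
n=11: reaches L-position 0 → W
n=12: reaches L-position 9 → W
n=13: reaches L-position 0 → W
n=14: only reaches 7(W), 12(W), 13(W), all W → L
n=15: reaches L-position 14 → W
n=16: reaches L-position 14 → W
n=17: reaches L-position 0 → W
n=18: reaches L-position 9 → W
n=19: reaches L-position 0 → W
n=20: only reaches 10(W), 15(W), 16(W), 18(W), 19(W), all W → L
n=21: reaches L-position 14 → W
n=22: reaches L-position 20 → W
n=23: reaches L-position 0 → W
n=24: reaches L-position 20 → W
n=25: reaches L-position 20 → W
n=26: only reaches 13(W), 24(W), 25(W), all W → L
n=27: reaches L-position 26 → W
n=28: reaches L-position 14 → W
n=29: reaches L-position 0 → W
n=30: reaches L-position 20 → W
n=31: reaches L-position 0 → W
n=32: only reaches 16(W), 24(W), 28(W), 30(W), 31(W), all W → L
n=33: reaches L-position 32 → W
n=34: reaches L-position 32 → W
n=35: only reaches 28(W), 30(W), 34(W), all W → L
n=36: reaches L-position 32 → W
n=37: reaches L-position 0 → W
n=38: only reaches 19(W), 36(W), 37(W), all W → L
n=39: reaches L-position 26 → W
The losing starting values of n are exactly the entries labelled L in this table (10 of them).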